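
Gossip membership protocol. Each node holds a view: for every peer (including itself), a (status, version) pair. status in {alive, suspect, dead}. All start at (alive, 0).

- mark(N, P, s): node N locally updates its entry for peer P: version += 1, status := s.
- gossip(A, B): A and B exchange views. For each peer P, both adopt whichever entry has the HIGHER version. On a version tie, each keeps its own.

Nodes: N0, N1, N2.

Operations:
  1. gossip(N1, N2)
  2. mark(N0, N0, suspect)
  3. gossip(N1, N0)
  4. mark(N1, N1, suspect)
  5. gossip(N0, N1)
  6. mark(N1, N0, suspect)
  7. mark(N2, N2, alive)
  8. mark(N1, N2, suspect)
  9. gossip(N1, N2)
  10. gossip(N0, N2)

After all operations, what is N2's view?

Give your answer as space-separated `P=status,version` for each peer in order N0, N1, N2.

Answer: N0=suspect,2 N1=suspect,1 N2=alive,1

Derivation:
Op 1: gossip N1<->N2 -> N1.N0=(alive,v0) N1.N1=(alive,v0) N1.N2=(alive,v0) | N2.N0=(alive,v0) N2.N1=(alive,v0) N2.N2=(alive,v0)
Op 2: N0 marks N0=suspect -> (suspect,v1)
Op 3: gossip N1<->N0 -> N1.N0=(suspect,v1) N1.N1=(alive,v0) N1.N2=(alive,v0) | N0.N0=(suspect,v1) N0.N1=(alive,v0) N0.N2=(alive,v0)
Op 4: N1 marks N1=suspect -> (suspect,v1)
Op 5: gossip N0<->N1 -> N0.N0=(suspect,v1) N0.N1=(suspect,v1) N0.N2=(alive,v0) | N1.N0=(suspect,v1) N1.N1=(suspect,v1) N1.N2=(alive,v0)
Op 6: N1 marks N0=suspect -> (suspect,v2)
Op 7: N2 marks N2=alive -> (alive,v1)
Op 8: N1 marks N2=suspect -> (suspect,v1)
Op 9: gossip N1<->N2 -> N1.N0=(suspect,v2) N1.N1=(suspect,v1) N1.N2=(suspect,v1) | N2.N0=(suspect,v2) N2.N1=(suspect,v1) N2.N2=(alive,v1)
Op 10: gossip N0<->N2 -> N0.N0=(suspect,v2) N0.N1=(suspect,v1) N0.N2=(alive,v1) | N2.N0=(suspect,v2) N2.N1=(suspect,v1) N2.N2=(alive,v1)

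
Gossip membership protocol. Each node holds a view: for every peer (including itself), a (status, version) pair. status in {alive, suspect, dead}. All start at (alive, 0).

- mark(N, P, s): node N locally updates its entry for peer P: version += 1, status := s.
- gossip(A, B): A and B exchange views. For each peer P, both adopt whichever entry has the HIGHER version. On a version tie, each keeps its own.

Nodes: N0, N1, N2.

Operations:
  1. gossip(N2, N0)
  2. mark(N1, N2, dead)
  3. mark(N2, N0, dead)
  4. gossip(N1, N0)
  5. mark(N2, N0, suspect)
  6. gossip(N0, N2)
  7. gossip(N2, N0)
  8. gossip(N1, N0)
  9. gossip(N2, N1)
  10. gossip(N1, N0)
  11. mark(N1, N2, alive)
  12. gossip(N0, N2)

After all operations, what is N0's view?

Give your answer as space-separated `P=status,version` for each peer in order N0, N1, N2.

Answer: N0=suspect,2 N1=alive,0 N2=dead,1

Derivation:
Op 1: gossip N2<->N0 -> N2.N0=(alive,v0) N2.N1=(alive,v0) N2.N2=(alive,v0) | N0.N0=(alive,v0) N0.N1=(alive,v0) N0.N2=(alive,v0)
Op 2: N1 marks N2=dead -> (dead,v1)
Op 3: N2 marks N0=dead -> (dead,v1)
Op 4: gossip N1<->N0 -> N1.N0=(alive,v0) N1.N1=(alive,v0) N1.N2=(dead,v1) | N0.N0=(alive,v0) N0.N1=(alive,v0) N0.N2=(dead,v1)
Op 5: N2 marks N0=suspect -> (suspect,v2)
Op 6: gossip N0<->N2 -> N0.N0=(suspect,v2) N0.N1=(alive,v0) N0.N2=(dead,v1) | N2.N0=(suspect,v2) N2.N1=(alive,v0) N2.N2=(dead,v1)
Op 7: gossip N2<->N0 -> N2.N0=(suspect,v2) N2.N1=(alive,v0) N2.N2=(dead,v1) | N0.N0=(suspect,v2) N0.N1=(alive,v0) N0.N2=(dead,v1)
Op 8: gossip N1<->N0 -> N1.N0=(suspect,v2) N1.N1=(alive,v0) N1.N2=(dead,v1) | N0.N0=(suspect,v2) N0.N1=(alive,v0) N0.N2=(dead,v1)
Op 9: gossip N2<->N1 -> N2.N0=(suspect,v2) N2.N1=(alive,v0) N2.N2=(dead,v1) | N1.N0=(suspect,v2) N1.N1=(alive,v0) N1.N2=(dead,v1)
Op 10: gossip N1<->N0 -> N1.N0=(suspect,v2) N1.N1=(alive,v0) N1.N2=(dead,v1) | N0.N0=(suspect,v2) N0.N1=(alive,v0) N0.N2=(dead,v1)
Op 11: N1 marks N2=alive -> (alive,v2)
Op 12: gossip N0<->N2 -> N0.N0=(suspect,v2) N0.N1=(alive,v0) N0.N2=(dead,v1) | N2.N0=(suspect,v2) N2.N1=(alive,v0) N2.N2=(dead,v1)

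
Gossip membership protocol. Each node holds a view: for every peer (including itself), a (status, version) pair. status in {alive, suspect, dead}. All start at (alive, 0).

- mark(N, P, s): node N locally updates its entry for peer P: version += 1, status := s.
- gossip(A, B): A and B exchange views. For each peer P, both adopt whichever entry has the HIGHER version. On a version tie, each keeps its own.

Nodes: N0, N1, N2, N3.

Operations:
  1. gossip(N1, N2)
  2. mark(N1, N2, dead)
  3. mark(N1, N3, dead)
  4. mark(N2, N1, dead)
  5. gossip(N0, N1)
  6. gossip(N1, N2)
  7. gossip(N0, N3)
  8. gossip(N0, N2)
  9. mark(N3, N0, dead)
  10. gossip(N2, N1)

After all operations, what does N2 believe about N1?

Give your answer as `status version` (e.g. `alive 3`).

Op 1: gossip N1<->N2 -> N1.N0=(alive,v0) N1.N1=(alive,v0) N1.N2=(alive,v0) N1.N3=(alive,v0) | N2.N0=(alive,v0) N2.N1=(alive,v0) N2.N2=(alive,v0) N2.N3=(alive,v0)
Op 2: N1 marks N2=dead -> (dead,v1)
Op 3: N1 marks N3=dead -> (dead,v1)
Op 4: N2 marks N1=dead -> (dead,v1)
Op 5: gossip N0<->N1 -> N0.N0=(alive,v0) N0.N1=(alive,v0) N0.N2=(dead,v1) N0.N3=(dead,v1) | N1.N0=(alive,v0) N1.N1=(alive,v0) N1.N2=(dead,v1) N1.N3=(dead,v1)
Op 6: gossip N1<->N2 -> N1.N0=(alive,v0) N1.N1=(dead,v1) N1.N2=(dead,v1) N1.N3=(dead,v1) | N2.N0=(alive,v0) N2.N1=(dead,v1) N2.N2=(dead,v1) N2.N3=(dead,v1)
Op 7: gossip N0<->N3 -> N0.N0=(alive,v0) N0.N1=(alive,v0) N0.N2=(dead,v1) N0.N3=(dead,v1) | N3.N0=(alive,v0) N3.N1=(alive,v0) N3.N2=(dead,v1) N3.N3=(dead,v1)
Op 8: gossip N0<->N2 -> N0.N0=(alive,v0) N0.N1=(dead,v1) N0.N2=(dead,v1) N0.N3=(dead,v1) | N2.N0=(alive,v0) N2.N1=(dead,v1) N2.N2=(dead,v1) N2.N3=(dead,v1)
Op 9: N3 marks N0=dead -> (dead,v1)
Op 10: gossip N2<->N1 -> N2.N0=(alive,v0) N2.N1=(dead,v1) N2.N2=(dead,v1) N2.N3=(dead,v1) | N1.N0=(alive,v0) N1.N1=(dead,v1) N1.N2=(dead,v1) N1.N3=(dead,v1)

Answer: dead 1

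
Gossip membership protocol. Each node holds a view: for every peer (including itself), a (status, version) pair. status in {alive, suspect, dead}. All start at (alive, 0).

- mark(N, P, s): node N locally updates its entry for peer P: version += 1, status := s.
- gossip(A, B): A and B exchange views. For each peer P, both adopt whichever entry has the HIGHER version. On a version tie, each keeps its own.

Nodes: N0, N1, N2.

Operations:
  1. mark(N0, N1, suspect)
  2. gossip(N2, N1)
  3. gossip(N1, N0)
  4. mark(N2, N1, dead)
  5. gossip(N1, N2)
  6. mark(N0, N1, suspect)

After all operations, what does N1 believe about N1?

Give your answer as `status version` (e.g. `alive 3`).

Answer: suspect 1

Derivation:
Op 1: N0 marks N1=suspect -> (suspect,v1)
Op 2: gossip N2<->N1 -> N2.N0=(alive,v0) N2.N1=(alive,v0) N2.N2=(alive,v0) | N1.N0=(alive,v0) N1.N1=(alive,v0) N1.N2=(alive,v0)
Op 3: gossip N1<->N0 -> N1.N0=(alive,v0) N1.N1=(suspect,v1) N1.N2=(alive,v0) | N0.N0=(alive,v0) N0.N1=(suspect,v1) N0.N2=(alive,v0)
Op 4: N2 marks N1=dead -> (dead,v1)
Op 5: gossip N1<->N2 -> N1.N0=(alive,v0) N1.N1=(suspect,v1) N1.N2=(alive,v0) | N2.N0=(alive,v0) N2.N1=(dead,v1) N2.N2=(alive,v0)
Op 6: N0 marks N1=suspect -> (suspect,v2)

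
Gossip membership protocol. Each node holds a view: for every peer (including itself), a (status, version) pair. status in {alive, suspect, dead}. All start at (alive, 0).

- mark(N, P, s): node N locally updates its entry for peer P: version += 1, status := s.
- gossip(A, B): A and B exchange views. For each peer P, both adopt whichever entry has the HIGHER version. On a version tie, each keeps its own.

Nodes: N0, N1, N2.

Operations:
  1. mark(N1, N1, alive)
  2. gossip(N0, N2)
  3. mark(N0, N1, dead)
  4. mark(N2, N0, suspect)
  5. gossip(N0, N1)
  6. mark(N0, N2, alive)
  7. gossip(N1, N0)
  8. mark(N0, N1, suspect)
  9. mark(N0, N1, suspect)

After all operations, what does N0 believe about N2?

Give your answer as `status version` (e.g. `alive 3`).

Op 1: N1 marks N1=alive -> (alive,v1)
Op 2: gossip N0<->N2 -> N0.N0=(alive,v0) N0.N1=(alive,v0) N0.N2=(alive,v0) | N2.N0=(alive,v0) N2.N1=(alive,v0) N2.N2=(alive,v0)
Op 3: N0 marks N1=dead -> (dead,v1)
Op 4: N2 marks N0=suspect -> (suspect,v1)
Op 5: gossip N0<->N1 -> N0.N0=(alive,v0) N0.N1=(dead,v1) N0.N2=(alive,v0) | N1.N0=(alive,v0) N1.N1=(alive,v1) N1.N2=(alive,v0)
Op 6: N0 marks N2=alive -> (alive,v1)
Op 7: gossip N1<->N0 -> N1.N0=(alive,v0) N1.N1=(alive,v1) N1.N2=(alive,v1) | N0.N0=(alive,v0) N0.N1=(dead,v1) N0.N2=(alive,v1)
Op 8: N0 marks N1=suspect -> (suspect,v2)
Op 9: N0 marks N1=suspect -> (suspect,v3)

Answer: alive 1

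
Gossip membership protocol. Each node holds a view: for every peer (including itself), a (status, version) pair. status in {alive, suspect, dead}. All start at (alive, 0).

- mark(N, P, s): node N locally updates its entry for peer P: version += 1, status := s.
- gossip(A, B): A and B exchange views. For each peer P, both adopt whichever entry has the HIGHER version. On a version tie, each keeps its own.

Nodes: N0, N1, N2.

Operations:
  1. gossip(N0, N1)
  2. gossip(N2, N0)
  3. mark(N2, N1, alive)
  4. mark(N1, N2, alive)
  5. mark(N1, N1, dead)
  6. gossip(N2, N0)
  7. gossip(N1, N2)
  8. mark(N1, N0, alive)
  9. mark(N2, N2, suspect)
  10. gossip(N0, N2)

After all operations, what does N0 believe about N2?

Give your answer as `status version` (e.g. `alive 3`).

Answer: suspect 2

Derivation:
Op 1: gossip N0<->N1 -> N0.N0=(alive,v0) N0.N1=(alive,v0) N0.N2=(alive,v0) | N1.N0=(alive,v0) N1.N1=(alive,v0) N1.N2=(alive,v0)
Op 2: gossip N2<->N0 -> N2.N0=(alive,v0) N2.N1=(alive,v0) N2.N2=(alive,v0) | N0.N0=(alive,v0) N0.N1=(alive,v0) N0.N2=(alive,v0)
Op 3: N2 marks N1=alive -> (alive,v1)
Op 4: N1 marks N2=alive -> (alive,v1)
Op 5: N1 marks N1=dead -> (dead,v1)
Op 6: gossip N2<->N0 -> N2.N0=(alive,v0) N2.N1=(alive,v1) N2.N2=(alive,v0) | N0.N0=(alive,v0) N0.N1=(alive,v1) N0.N2=(alive,v0)
Op 7: gossip N1<->N2 -> N1.N0=(alive,v0) N1.N1=(dead,v1) N1.N2=(alive,v1) | N2.N0=(alive,v0) N2.N1=(alive,v1) N2.N2=(alive,v1)
Op 8: N1 marks N0=alive -> (alive,v1)
Op 9: N2 marks N2=suspect -> (suspect,v2)
Op 10: gossip N0<->N2 -> N0.N0=(alive,v0) N0.N1=(alive,v1) N0.N2=(suspect,v2) | N2.N0=(alive,v0) N2.N1=(alive,v1) N2.N2=(suspect,v2)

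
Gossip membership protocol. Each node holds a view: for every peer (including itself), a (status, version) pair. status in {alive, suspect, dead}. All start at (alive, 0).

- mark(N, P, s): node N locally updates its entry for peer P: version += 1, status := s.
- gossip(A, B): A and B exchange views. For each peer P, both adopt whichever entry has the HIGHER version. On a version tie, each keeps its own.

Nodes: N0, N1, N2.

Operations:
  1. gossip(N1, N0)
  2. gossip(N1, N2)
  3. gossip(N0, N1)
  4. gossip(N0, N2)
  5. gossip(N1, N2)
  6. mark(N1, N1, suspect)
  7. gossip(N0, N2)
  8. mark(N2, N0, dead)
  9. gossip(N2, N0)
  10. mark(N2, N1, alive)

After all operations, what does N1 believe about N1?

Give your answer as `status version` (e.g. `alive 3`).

Op 1: gossip N1<->N0 -> N1.N0=(alive,v0) N1.N1=(alive,v0) N1.N2=(alive,v0) | N0.N0=(alive,v0) N0.N1=(alive,v0) N0.N2=(alive,v0)
Op 2: gossip N1<->N2 -> N1.N0=(alive,v0) N1.N1=(alive,v0) N1.N2=(alive,v0) | N2.N0=(alive,v0) N2.N1=(alive,v0) N2.N2=(alive,v0)
Op 3: gossip N0<->N1 -> N0.N0=(alive,v0) N0.N1=(alive,v0) N0.N2=(alive,v0) | N1.N0=(alive,v0) N1.N1=(alive,v0) N1.N2=(alive,v0)
Op 4: gossip N0<->N2 -> N0.N0=(alive,v0) N0.N1=(alive,v0) N0.N2=(alive,v0) | N2.N0=(alive,v0) N2.N1=(alive,v0) N2.N2=(alive,v0)
Op 5: gossip N1<->N2 -> N1.N0=(alive,v0) N1.N1=(alive,v0) N1.N2=(alive,v0) | N2.N0=(alive,v0) N2.N1=(alive,v0) N2.N2=(alive,v0)
Op 6: N1 marks N1=suspect -> (suspect,v1)
Op 7: gossip N0<->N2 -> N0.N0=(alive,v0) N0.N1=(alive,v0) N0.N2=(alive,v0) | N2.N0=(alive,v0) N2.N1=(alive,v0) N2.N2=(alive,v0)
Op 8: N2 marks N0=dead -> (dead,v1)
Op 9: gossip N2<->N0 -> N2.N0=(dead,v1) N2.N1=(alive,v0) N2.N2=(alive,v0) | N0.N0=(dead,v1) N0.N1=(alive,v0) N0.N2=(alive,v0)
Op 10: N2 marks N1=alive -> (alive,v1)

Answer: suspect 1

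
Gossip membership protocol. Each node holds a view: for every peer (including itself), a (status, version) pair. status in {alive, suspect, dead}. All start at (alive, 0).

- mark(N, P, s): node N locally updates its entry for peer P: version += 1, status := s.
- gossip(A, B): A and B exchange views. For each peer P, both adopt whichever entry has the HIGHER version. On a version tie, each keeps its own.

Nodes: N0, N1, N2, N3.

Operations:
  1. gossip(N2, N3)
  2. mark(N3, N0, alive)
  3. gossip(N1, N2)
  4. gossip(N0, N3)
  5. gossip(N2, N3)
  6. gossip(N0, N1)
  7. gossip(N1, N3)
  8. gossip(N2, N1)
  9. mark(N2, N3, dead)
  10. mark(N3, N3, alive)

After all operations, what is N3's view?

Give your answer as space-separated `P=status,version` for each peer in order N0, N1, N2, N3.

Op 1: gossip N2<->N3 -> N2.N0=(alive,v0) N2.N1=(alive,v0) N2.N2=(alive,v0) N2.N3=(alive,v0) | N3.N0=(alive,v0) N3.N1=(alive,v0) N3.N2=(alive,v0) N3.N3=(alive,v0)
Op 2: N3 marks N0=alive -> (alive,v1)
Op 3: gossip N1<->N2 -> N1.N0=(alive,v0) N1.N1=(alive,v0) N1.N2=(alive,v0) N1.N3=(alive,v0) | N2.N0=(alive,v0) N2.N1=(alive,v0) N2.N2=(alive,v0) N2.N3=(alive,v0)
Op 4: gossip N0<->N3 -> N0.N0=(alive,v1) N0.N1=(alive,v0) N0.N2=(alive,v0) N0.N3=(alive,v0) | N3.N0=(alive,v1) N3.N1=(alive,v0) N3.N2=(alive,v0) N3.N3=(alive,v0)
Op 5: gossip N2<->N3 -> N2.N0=(alive,v1) N2.N1=(alive,v0) N2.N2=(alive,v0) N2.N3=(alive,v0) | N3.N0=(alive,v1) N3.N1=(alive,v0) N3.N2=(alive,v0) N3.N3=(alive,v0)
Op 6: gossip N0<->N1 -> N0.N0=(alive,v1) N0.N1=(alive,v0) N0.N2=(alive,v0) N0.N3=(alive,v0) | N1.N0=(alive,v1) N1.N1=(alive,v0) N1.N2=(alive,v0) N1.N3=(alive,v0)
Op 7: gossip N1<->N3 -> N1.N0=(alive,v1) N1.N1=(alive,v0) N1.N2=(alive,v0) N1.N3=(alive,v0) | N3.N0=(alive,v1) N3.N1=(alive,v0) N3.N2=(alive,v0) N3.N3=(alive,v0)
Op 8: gossip N2<->N1 -> N2.N0=(alive,v1) N2.N1=(alive,v0) N2.N2=(alive,v0) N2.N3=(alive,v0) | N1.N0=(alive,v1) N1.N1=(alive,v0) N1.N2=(alive,v0) N1.N3=(alive,v0)
Op 9: N2 marks N3=dead -> (dead,v1)
Op 10: N3 marks N3=alive -> (alive,v1)

Answer: N0=alive,1 N1=alive,0 N2=alive,0 N3=alive,1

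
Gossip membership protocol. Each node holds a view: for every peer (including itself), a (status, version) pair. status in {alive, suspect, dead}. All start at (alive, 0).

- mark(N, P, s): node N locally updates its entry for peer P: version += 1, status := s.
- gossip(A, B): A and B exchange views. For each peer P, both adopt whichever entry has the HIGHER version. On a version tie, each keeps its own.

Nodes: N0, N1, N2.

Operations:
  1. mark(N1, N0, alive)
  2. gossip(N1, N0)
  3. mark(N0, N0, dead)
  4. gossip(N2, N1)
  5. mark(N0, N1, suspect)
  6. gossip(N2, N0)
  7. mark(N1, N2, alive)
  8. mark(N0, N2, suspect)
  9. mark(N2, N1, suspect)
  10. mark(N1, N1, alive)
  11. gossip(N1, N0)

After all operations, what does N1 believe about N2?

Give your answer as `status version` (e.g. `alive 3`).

Op 1: N1 marks N0=alive -> (alive,v1)
Op 2: gossip N1<->N0 -> N1.N0=(alive,v1) N1.N1=(alive,v0) N1.N2=(alive,v0) | N0.N0=(alive,v1) N0.N1=(alive,v0) N0.N2=(alive,v0)
Op 3: N0 marks N0=dead -> (dead,v2)
Op 4: gossip N2<->N1 -> N2.N0=(alive,v1) N2.N1=(alive,v0) N2.N2=(alive,v0) | N1.N0=(alive,v1) N1.N1=(alive,v0) N1.N2=(alive,v0)
Op 5: N0 marks N1=suspect -> (suspect,v1)
Op 6: gossip N2<->N0 -> N2.N0=(dead,v2) N2.N1=(suspect,v1) N2.N2=(alive,v0) | N0.N0=(dead,v2) N0.N1=(suspect,v1) N0.N2=(alive,v0)
Op 7: N1 marks N2=alive -> (alive,v1)
Op 8: N0 marks N2=suspect -> (suspect,v1)
Op 9: N2 marks N1=suspect -> (suspect,v2)
Op 10: N1 marks N1=alive -> (alive,v1)
Op 11: gossip N1<->N0 -> N1.N0=(dead,v2) N1.N1=(alive,v1) N1.N2=(alive,v1) | N0.N0=(dead,v2) N0.N1=(suspect,v1) N0.N2=(suspect,v1)

Answer: alive 1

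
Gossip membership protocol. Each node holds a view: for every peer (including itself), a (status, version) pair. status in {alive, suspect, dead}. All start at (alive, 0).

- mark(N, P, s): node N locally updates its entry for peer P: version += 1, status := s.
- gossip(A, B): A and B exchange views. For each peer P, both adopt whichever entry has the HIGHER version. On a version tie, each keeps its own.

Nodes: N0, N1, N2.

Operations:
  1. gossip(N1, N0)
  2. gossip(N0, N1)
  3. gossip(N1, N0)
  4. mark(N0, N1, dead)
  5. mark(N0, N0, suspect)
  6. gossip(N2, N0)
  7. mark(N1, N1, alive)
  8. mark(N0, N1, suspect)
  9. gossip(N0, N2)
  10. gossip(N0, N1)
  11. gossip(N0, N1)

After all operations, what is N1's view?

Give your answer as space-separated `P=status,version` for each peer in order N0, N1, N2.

Answer: N0=suspect,1 N1=suspect,2 N2=alive,0

Derivation:
Op 1: gossip N1<->N0 -> N1.N0=(alive,v0) N1.N1=(alive,v0) N1.N2=(alive,v0) | N0.N0=(alive,v0) N0.N1=(alive,v0) N0.N2=(alive,v0)
Op 2: gossip N0<->N1 -> N0.N0=(alive,v0) N0.N1=(alive,v0) N0.N2=(alive,v0) | N1.N0=(alive,v0) N1.N1=(alive,v0) N1.N2=(alive,v0)
Op 3: gossip N1<->N0 -> N1.N0=(alive,v0) N1.N1=(alive,v0) N1.N2=(alive,v0) | N0.N0=(alive,v0) N0.N1=(alive,v0) N0.N2=(alive,v0)
Op 4: N0 marks N1=dead -> (dead,v1)
Op 5: N0 marks N0=suspect -> (suspect,v1)
Op 6: gossip N2<->N0 -> N2.N0=(suspect,v1) N2.N1=(dead,v1) N2.N2=(alive,v0) | N0.N0=(suspect,v1) N0.N1=(dead,v1) N0.N2=(alive,v0)
Op 7: N1 marks N1=alive -> (alive,v1)
Op 8: N0 marks N1=suspect -> (suspect,v2)
Op 9: gossip N0<->N2 -> N0.N0=(suspect,v1) N0.N1=(suspect,v2) N0.N2=(alive,v0) | N2.N0=(suspect,v1) N2.N1=(suspect,v2) N2.N2=(alive,v0)
Op 10: gossip N0<->N1 -> N0.N0=(suspect,v1) N0.N1=(suspect,v2) N0.N2=(alive,v0) | N1.N0=(suspect,v1) N1.N1=(suspect,v2) N1.N2=(alive,v0)
Op 11: gossip N0<->N1 -> N0.N0=(suspect,v1) N0.N1=(suspect,v2) N0.N2=(alive,v0) | N1.N0=(suspect,v1) N1.N1=(suspect,v2) N1.N2=(alive,v0)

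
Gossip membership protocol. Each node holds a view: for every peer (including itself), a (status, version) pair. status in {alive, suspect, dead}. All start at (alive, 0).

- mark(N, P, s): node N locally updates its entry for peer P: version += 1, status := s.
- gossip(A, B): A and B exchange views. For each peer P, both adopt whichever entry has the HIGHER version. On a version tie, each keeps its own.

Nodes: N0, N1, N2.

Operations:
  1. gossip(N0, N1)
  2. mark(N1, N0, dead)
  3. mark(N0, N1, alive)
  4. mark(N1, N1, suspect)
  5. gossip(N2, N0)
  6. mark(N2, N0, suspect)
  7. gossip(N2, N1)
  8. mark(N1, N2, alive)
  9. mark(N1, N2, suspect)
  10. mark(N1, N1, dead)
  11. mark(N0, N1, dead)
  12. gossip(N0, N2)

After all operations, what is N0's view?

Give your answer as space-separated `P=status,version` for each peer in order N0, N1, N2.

Answer: N0=suspect,1 N1=dead,2 N2=alive,0

Derivation:
Op 1: gossip N0<->N1 -> N0.N0=(alive,v0) N0.N1=(alive,v0) N0.N2=(alive,v0) | N1.N0=(alive,v0) N1.N1=(alive,v0) N1.N2=(alive,v0)
Op 2: N1 marks N0=dead -> (dead,v1)
Op 3: N0 marks N1=alive -> (alive,v1)
Op 4: N1 marks N1=suspect -> (suspect,v1)
Op 5: gossip N2<->N0 -> N2.N0=(alive,v0) N2.N1=(alive,v1) N2.N2=(alive,v0) | N0.N0=(alive,v0) N0.N1=(alive,v1) N0.N2=(alive,v0)
Op 6: N2 marks N0=suspect -> (suspect,v1)
Op 7: gossip N2<->N1 -> N2.N0=(suspect,v1) N2.N1=(alive,v1) N2.N2=(alive,v0) | N1.N0=(dead,v1) N1.N1=(suspect,v1) N1.N2=(alive,v0)
Op 8: N1 marks N2=alive -> (alive,v1)
Op 9: N1 marks N2=suspect -> (suspect,v2)
Op 10: N1 marks N1=dead -> (dead,v2)
Op 11: N0 marks N1=dead -> (dead,v2)
Op 12: gossip N0<->N2 -> N0.N0=(suspect,v1) N0.N1=(dead,v2) N0.N2=(alive,v0) | N2.N0=(suspect,v1) N2.N1=(dead,v2) N2.N2=(alive,v0)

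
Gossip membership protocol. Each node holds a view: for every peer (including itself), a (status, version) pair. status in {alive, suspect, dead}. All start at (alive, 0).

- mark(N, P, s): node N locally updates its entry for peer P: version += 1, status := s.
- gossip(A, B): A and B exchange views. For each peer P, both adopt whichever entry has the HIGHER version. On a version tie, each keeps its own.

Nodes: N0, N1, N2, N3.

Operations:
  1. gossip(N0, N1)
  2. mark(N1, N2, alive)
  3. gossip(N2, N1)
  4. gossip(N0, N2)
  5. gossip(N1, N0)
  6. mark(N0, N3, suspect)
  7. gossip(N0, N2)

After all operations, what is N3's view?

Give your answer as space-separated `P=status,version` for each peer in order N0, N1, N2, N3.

Answer: N0=alive,0 N1=alive,0 N2=alive,0 N3=alive,0

Derivation:
Op 1: gossip N0<->N1 -> N0.N0=(alive,v0) N0.N1=(alive,v0) N0.N2=(alive,v0) N0.N3=(alive,v0) | N1.N0=(alive,v0) N1.N1=(alive,v0) N1.N2=(alive,v0) N1.N3=(alive,v0)
Op 2: N1 marks N2=alive -> (alive,v1)
Op 3: gossip N2<->N1 -> N2.N0=(alive,v0) N2.N1=(alive,v0) N2.N2=(alive,v1) N2.N3=(alive,v0) | N1.N0=(alive,v0) N1.N1=(alive,v0) N1.N2=(alive,v1) N1.N3=(alive,v0)
Op 4: gossip N0<->N2 -> N0.N0=(alive,v0) N0.N1=(alive,v0) N0.N2=(alive,v1) N0.N3=(alive,v0) | N2.N0=(alive,v0) N2.N1=(alive,v0) N2.N2=(alive,v1) N2.N3=(alive,v0)
Op 5: gossip N1<->N0 -> N1.N0=(alive,v0) N1.N1=(alive,v0) N1.N2=(alive,v1) N1.N3=(alive,v0) | N0.N0=(alive,v0) N0.N1=(alive,v0) N0.N2=(alive,v1) N0.N3=(alive,v0)
Op 6: N0 marks N3=suspect -> (suspect,v1)
Op 7: gossip N0<->N2 -> N0.N0=(alive,v0) N0.N1=(alive,v0) N0.N2=(alive,v1) N0.N3=(suspect,v1) | N2.N0=(alive,v0) N2.N1=(alive,v0) N2.N2=(alive,v1) N2.N3=(suspect,v1)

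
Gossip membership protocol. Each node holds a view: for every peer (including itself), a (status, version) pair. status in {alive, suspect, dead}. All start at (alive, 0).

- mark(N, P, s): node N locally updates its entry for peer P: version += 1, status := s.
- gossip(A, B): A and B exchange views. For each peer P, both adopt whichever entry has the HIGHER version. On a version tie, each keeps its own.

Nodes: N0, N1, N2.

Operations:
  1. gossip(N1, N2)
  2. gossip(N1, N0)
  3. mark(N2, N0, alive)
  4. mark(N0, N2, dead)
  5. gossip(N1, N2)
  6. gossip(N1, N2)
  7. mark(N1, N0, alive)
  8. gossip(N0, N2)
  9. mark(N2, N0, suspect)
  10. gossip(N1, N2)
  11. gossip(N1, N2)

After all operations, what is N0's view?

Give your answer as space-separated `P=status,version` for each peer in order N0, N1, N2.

Op 1: gossip N1<->N2 -> N1.N0=(alive,v0) N1.N1=(alive,v0) N1.N2=(alive,v0) | N2.N0=(alive,v0) N2.N1=(alive,v0) N2.N2=(alive,v0)
Op 2: gossip N1<->N0 -> N1.N0=(alive,v0) N1.N1=(alive,v0) N1.N2=(alive,v0) | N0.N0=(alive,v0) N0.N1=(alive,v0) N0.N2=(alive,v0)
Op 3: N2 marks N0=alive -> (alive,v1)
Op 4: N0 marks N2=dead -> (dead,v1)
Op 5: gossip N1<->N2 -> N1.N0=(alive,v1) N1.N1=(alive,v0) N1.N2=(alive,v0) | N2.N0=(alive,v1) N2.N1=(alive,v0) N2.N2=(alive,v0)
Op 6: gossip N1<->N2 -> N1.N0=(alive,v1) N1.N1=(alive,v0) N1.N2=(alive,v0) | N2.N0=(alive,v1) N2.N1=(alive,v0) N2.N2=(alive,v0)
Op 7: N1 marks N0=alive -> (alive,v2)
Op 8: gossip N0<->N2 -> N0.N0=(alive,v1) N0.N1=(alive,v0) N0.N2=(dead,v1) | N2.N0=(alive,v1) N2.N1=(alive,v0) N2.N2=(dead,v1)
Op 9: N2 marks N0=suspect -> (suspect,v2)
Op 10: gossip N1<->N2 -> N1.N0=(alive,v2) N1.N1=(alive,v0) N1.N2=(dead,v1) | N2.N0=(suspect,v2) N2.N1=(alive,v0) N2.N2=(dead,v1)
Op 11: gossip N1<->N2 -> N1.N0=(alive,v2) N1.N1=(alive,v0) N1.N2=(dead,v1) | N2.N0=(suspect,v2) N2.N1=(alive,v0) N2.N2=(dead,v1)

Answer: N0=alive,1 N1=alive,0 N2=dead,1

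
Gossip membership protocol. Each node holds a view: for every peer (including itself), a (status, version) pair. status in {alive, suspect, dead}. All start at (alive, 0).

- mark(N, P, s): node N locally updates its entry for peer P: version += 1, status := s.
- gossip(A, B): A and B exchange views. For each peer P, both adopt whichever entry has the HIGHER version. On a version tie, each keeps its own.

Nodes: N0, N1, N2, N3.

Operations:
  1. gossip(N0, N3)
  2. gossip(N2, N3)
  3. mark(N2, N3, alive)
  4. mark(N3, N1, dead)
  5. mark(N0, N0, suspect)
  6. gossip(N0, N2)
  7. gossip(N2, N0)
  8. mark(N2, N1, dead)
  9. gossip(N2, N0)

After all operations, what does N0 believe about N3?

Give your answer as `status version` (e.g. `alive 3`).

Op 1: gossip N0<->N3 -> N0.N0=(alive,v0) N0.N1=(alive,v0) N0.N2=(alive,v0) N0.N3=(alive,v0) | N3.N0=(alive,v0) N3.N1=(alive,v0) N3.N2=(alive,v0) N3.N3=(alive,v0)
Op 2: gossip N2<->N3 -> N2.N0=(alive,v0) N2.N1=(alive,v0) N2.N2=(alive,v0) N2.N3=(alive,v0) | N3.N0=(alive,v0) N3.N1=(alive,v0) N3.N2=(alive,v0) N3.N3=(alive,v0)
Op 3: N2 marks N3=alive -> (alive,v1)
Op 4: N3 marks N1=dead -> (dead,v1)
Op 5: N0 marks N0=suspect -> (suspect,v1)
Op 6: gossip N0<->N2 -> N0.N0=(suspect,v1) N0.N1=(alive,v0) N0.N2=(alive,v0) N0.N3=(alive,v1) | N2.N0=(suspect,v1) N2.N1=(alive,v0) N2.N2=(alive,v0) N2.N3=(alive,v1)
Op 7: gossip N2<->N0 -> N2.N0=(suspect,v1) N2.N1=(alive,v0) N2.N2=(alive,v0) N2.N3=(alive,v1) | N0.N0=(suspect,v1) N0.N1=(alive,v0) N0.N2=(alive,v0) N0.N3=(alive,v1)
Op 8: N2 marks N1=dead -> (dead,v1)
Op 9: gossip N2<->N0 -> N2.N0=(suspect,v1) N2.N1=(dead,v1) N2.N2=(alive,v0) N2.N3=(alive,v1) | N0.N0=(suspect,v1) N0.N1=(dead,v1) N0.N2=(alive,v0) N0.N3=(alive,v1)

Answer: alive 1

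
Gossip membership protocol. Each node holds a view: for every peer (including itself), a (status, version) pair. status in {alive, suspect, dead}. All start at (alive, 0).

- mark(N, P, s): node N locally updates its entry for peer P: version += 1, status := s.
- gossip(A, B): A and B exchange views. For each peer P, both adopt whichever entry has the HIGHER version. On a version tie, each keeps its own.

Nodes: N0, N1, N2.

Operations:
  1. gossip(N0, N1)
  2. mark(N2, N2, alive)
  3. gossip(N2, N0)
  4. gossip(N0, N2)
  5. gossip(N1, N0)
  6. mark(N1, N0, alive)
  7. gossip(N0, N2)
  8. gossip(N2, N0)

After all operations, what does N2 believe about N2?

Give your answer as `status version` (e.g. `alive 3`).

Op 1: gossip N0<->N1 -> N0.N0=(alive,v0) N0.N1=(alive,v0) N0.N2=(alive,v0) | N1.N0=(alive,v0) N1.N1=(alive,v0) N1.N2=(alive,v0)
Op 2: N2 marks N2=alive -> (alive,v1)
Op 3: gossip N2<->N0 -> N2.N0=(alive,v0) N2.N1=(alive,v0) N2.N2=(alive,v1) | N0.N0=(alive,v0) N0.N1=(alive,v0) N0.N2=(alive,v1)
Op 4: gossip N0<->N2 -> N0.N0=(alive,v0) N0.N1=(alive,v0) N0.N2=(alive,v1) | N2.N0=(alive,v0) N2.N1=(alive,v0) N2.N2=(alive,v1)
Op 5: gossip N1<->N0 -> N1.N0=(alive,v0) N1.N1=(alive,v0) N1.N2=(alive,v1) | N0.N0=(alive,v0) N0.N1=(alive,v0) N0.N2=(alive,v1)
Op 6: N1 marks N0=alive -> (alive,v1)
Op 7: gossip N0<->N2 -> N0.N0=(alive,v0) N0.N1=(alive,v0) N0.N2=(alive,v1) | N2.N0=(alive,v0) N2.N1=(alive,v0) N2.N2=(alive,v1)
Op 8: gossip N2<->N0 -> N2.N0=(alive,v0) N2.N1=(alive,v0) N2.N2=(alive,v1) | N0.N0=(alive,v0) N0.N1=(alive,v0) N0.N2=(alive,v1)

Answer: alive 1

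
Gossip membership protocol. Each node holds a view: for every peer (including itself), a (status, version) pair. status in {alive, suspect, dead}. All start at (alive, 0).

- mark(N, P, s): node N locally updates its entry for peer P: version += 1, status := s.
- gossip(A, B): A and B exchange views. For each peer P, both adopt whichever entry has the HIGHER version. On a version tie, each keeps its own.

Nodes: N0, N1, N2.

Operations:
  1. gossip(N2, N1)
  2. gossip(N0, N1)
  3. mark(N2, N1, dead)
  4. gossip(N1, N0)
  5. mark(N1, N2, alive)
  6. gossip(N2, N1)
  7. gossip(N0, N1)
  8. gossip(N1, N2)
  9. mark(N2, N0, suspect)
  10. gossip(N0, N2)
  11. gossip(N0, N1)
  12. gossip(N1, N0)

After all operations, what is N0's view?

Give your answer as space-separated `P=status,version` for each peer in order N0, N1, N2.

Op 1: gossip N2<->N1 -> N2.N0=(alive,v0) N2.N1=(alive,v0) N2.N2=(alive,v0) | N1.N0=(alive,v0) N1.N1=(alive,v0) N1.N2=(alive,v0)
Op 2: gossip N0<->N1 -> N0.N0=(alive,v0) N0.N1=(alive,v0) N0.N2=(alive,v0) | N1.N0=(alive,v0) N1.N1=(alive,v0) N1.N2=(alive,v0)
Op 3: N2 marks N1=dead -> (dead,v1)
Op 4: gossip N1<->N0 -> N1.N0=(alive,v0) N1.N1=(alive,v0) N1.N2=(alive,v0) | N0.N0=(alive,v0) N0.N1=(alive,v0) N0.N2=(alive,v0)
Op 5: N1 marks N2=alive -> (alive,v1)
Op 6: gossip N2<->N1 -> N2.N0=(alive,v0) N2.N1=(dead,v1) N2.N2=(alive,v1) | N1.N0=(alive,v0) N1.N1=(dead,v1) N1.N2=(alive,v1)
Op 7: gossip N0<->N1 -> N0.N0=(alive,v0) N0.N1=(dead,v1) N0.N2=(alive,v1) | N1.N0=(alive,v0) N1.N1=(dead,v1) N1.N2=(alive,v1)
Op 8: gossip N1<->N2 -> N1.N0=(alive,v0) N1.N1=(dead,v1) N1.N2=(alive,v1) | N2.N0=(alive,v0) N2.N1=(dead,v1) N2.N2=(alive,v1)
Op 9: N2 marks N0=suspect -> (suspect,v1)
Op 10: gossip N0<->N2 -> N0.N0=(suspect,v1) N0.N1=(dead,v1) N0.N2=(alive,v1) | N2.N0=(suspect,v1) N2.N1=(dead,v1) N2.N2=(alive,v1)
Op 11: gossip N0<->N1 -> N0.N0=(suspect,v1) N0.N1=(dead,v1) N0.N2=(alive,v1) | N1.N0=(suspect,v1) N1.N1=(dead,v1) N1.N2=(alive,v1)
Op 12: gossip N1<->N0 -> N1.N0=(suspect,v1) N1.N1=(dead,v1) N1.N2=(alive,v1) | N0.N0=(suspect,v1) N0.N1=(dead,v1) N0.N2=(alive,v1)

Answer: N0=suspect,1 N1=dead,1 N2=alive,1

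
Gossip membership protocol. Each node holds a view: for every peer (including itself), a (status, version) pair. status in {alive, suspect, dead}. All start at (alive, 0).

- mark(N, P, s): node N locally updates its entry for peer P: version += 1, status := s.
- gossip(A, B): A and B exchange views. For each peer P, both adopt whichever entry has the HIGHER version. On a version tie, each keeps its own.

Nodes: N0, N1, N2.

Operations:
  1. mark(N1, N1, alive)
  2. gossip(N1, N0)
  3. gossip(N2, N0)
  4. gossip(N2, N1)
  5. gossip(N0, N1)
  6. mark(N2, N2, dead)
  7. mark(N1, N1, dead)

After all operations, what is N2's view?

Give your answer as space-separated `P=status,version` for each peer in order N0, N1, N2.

Op 1: N1 marks N1=alive -> (alive,v1)
Op 2: gossip N1<->N0 -> N1.N0=(alive,v0) N1.N1=(alive,v1) N1.N2=(alive,v0) | N0.N0=(alive,v0) N0.N1=(alive,v1) N0.N2=(alive,v0)
Op 3: gossip N2<->N0 -> N2.N0=(alive,v0) N2.N1=(alive,v1) N2.N2=(alive,v0) | N0.N0=(alive,v0) N0.N1=(alive,v1) N0.N2=(alive,v0)
Op 4: gossip N2<->N1 -> N2.N0=(alive,v0) N2.N1=(alive,v1) N2.N2=(alive,v0) | N1.N0=(alive,v0) N1.N1=(alive,v1) N1.N2=(alive,v0)
Op 5: gossip N0<->N1 -> N0.N0=(alive,v0) N0.N1=(alive,v1) N0.N2=(alive,v0) | N1.N0=(alive,v0) N1.N1=(alive,v1) N1.N2=(alive,v0)
Op 6: N2 marks N2=dead -> (dead,v1)
Op 7: N1 marks N1=dead -> (dead,v2)

Answer: N0=alive,0 N1=alive,1 N2=dead,1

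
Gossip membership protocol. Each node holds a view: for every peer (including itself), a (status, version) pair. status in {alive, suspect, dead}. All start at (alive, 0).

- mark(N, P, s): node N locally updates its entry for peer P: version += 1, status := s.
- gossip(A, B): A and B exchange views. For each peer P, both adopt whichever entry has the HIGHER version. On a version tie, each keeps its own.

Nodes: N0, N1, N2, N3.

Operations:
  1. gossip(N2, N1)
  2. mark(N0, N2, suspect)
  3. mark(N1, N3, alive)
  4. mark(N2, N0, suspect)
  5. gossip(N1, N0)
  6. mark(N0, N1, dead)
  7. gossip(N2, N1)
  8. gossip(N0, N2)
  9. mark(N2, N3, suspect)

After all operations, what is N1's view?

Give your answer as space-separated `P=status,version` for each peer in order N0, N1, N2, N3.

Answer: N0=suspect,1 N1=alive,0 N2=suspect,1 N3=alive,1

Derivation:
Op 1: gossip N2<->N1 -> N2.N0=(alive,v0) N2.N1=(alive,v0) N2.N2=(alive,v0) N2.N3=(alive,v0) | N1.N0=(alive,v0) N1.N1=(alive,v0) N1.N2=(alive,v0) N1.N3=(alive,v0)
Op 2: N0 marks N2=suspect -> (suspect,v1)
Op 3: N1 marks N3=alive -> (alive,v1)
Op 4: N2 marks N0=suspect -> (suspect,v1)
Op 5: gossip N1<->N0 -> N1.N0=(alive,v0) N1.N1=(alive,v0) N1.N2=(suspect,v1) N1.N3=(alive,v1) | N0.N0=(alive,v0) N0.N1=(alive,v0) N0.N2=(suspect,v1) N0.N3=(alive,v1)
Op 6: N0 marks N1=dead -> (dead,v1)
Op 7: gossip N2<->N1 -> N2.N0=(suspect,v1) N2.N1=(alive,v0) N2.N2=(suspect,v1) N2.N3=(alive,v1) | N1.N0=(suspect,v1) N1.N1=(alive,v0) N1.N2=(suspect,v1) N1.N3=(alive,v1)
Op 8: gossip N0<->N2 -> N0.N0=(suspect,v1) N0.N1=(dead,v1) N0.N2=(suspect,v1) N0.N3=(alive,v1) | N2.N0=(suspect,v1) N2.N1=(dead,v1) N2.N2=(suspect,v1) N2.N3=(alive,v1)
Op 9: N2 marks N3=suspect -> (suspect,v2)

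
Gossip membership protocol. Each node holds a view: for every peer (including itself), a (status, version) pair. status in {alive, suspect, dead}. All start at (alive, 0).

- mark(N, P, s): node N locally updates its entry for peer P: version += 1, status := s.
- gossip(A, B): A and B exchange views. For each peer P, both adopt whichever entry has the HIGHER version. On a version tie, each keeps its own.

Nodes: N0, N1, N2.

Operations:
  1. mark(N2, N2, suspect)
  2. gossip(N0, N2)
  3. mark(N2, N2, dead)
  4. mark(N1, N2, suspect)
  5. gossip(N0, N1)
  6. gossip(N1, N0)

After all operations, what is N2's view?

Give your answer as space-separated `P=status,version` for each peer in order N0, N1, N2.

Op 1: N2 marks N2=suspect -> (suspect,v1)
Op 2: gossip N0<->N2 -> N0.N0=(alive,v0) N0.N1=(alive,v0) N0.N2=(suspect,v1) | N2.N0=(alive,v0) N2.N1=(alive,v0) N2.N2=(suspect,v1)
Op 3: N2 marks N2=dead -> (dead,v2)
Op 4: N1 marks N2=suspect -> (suspect,v1)
Op 5: gossip N0<->N1 -> N0.N0=(alive,v0) N0.N1=(alive,v0) N0.N2=(suspect,v1) | N1.N0=(alive,v0) N1.N1=(alive,v0) N1.N2=(suspect,v1)
Op 6: gossip N1<->N0 -> N1.N0=(alive,v0) N1.N1=(alive,v0) N1.N2=(suspect,v1) | N0.N0=(alive,v0) N0.N1=(alive,v0) N0.N2=(suspect,v1)

Answer: N0=alive,0 N1=alive,0 N2=dead,2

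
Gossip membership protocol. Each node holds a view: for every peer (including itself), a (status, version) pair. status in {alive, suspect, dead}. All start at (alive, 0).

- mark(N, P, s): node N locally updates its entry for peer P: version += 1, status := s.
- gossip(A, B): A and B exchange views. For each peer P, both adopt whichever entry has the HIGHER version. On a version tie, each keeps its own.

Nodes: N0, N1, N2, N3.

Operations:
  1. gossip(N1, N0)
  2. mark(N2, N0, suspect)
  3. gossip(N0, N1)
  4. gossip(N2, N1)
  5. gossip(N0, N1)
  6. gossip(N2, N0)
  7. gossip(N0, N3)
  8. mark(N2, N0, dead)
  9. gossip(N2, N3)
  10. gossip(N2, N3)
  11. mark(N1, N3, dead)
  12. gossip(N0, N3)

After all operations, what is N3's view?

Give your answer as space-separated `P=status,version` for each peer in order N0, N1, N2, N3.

Answer: N0=dead,2 N1=alive,0 N2=alive,0 N3=alive,0

Derivation:
Op 1: gossip N1<->N0 -> N1.N0=(alive,v0) N1.N1=(alive,v0) N1.N2=(alive,v0) N1.N3=(alive,v0) | N0.N0=(alive,v0) N0.N1=(alive,v0) N0.N2=(alive,v0) N0.N3=(alive,v0)
Op 2: N2 marks N0=suspect -> (suspect,v1)
Op 3: gossip N0<->N1 -> N0.N0=(alive,v0) N0.N1=(alive,v0) N0.N2=(alive,v0) N0.N3=(alive,v0) | N1.N0=(alive,v0) N1.N1=(alive,v0) N1.N2=(alive,v0) N1.N3=(alive,v0)
Op 4: gossip N2<->N1 -> N2.N0=(suspect,v1) N2.N1=(alive,v0) N2.N2=(alive,v0) N2.N3=(alive,v0) | N1.N0=(suspect,v1) N1.N1=(alive,v0) N1.N2=(alive,v0) N1.N3=(alive,v0)
Op 5: gossip N0<->N1 -> N0.N0=(suspect,v1) N0.N1=(alive,v0) N0.N2=(alive,v0) N0.N3=(alive,v0) | N1.N0=(suspect,v1) N1.N1=(alive,v0) N1.N2=(alive,v0) N1.N3=(alive,v0)
Op 6: gossip N2<->N0 -> N2.N0=(suspect,v1) N2.N1=(alive,v0) N2.N2=(alive,v0) N2.N3=(alive,v0) | N0.N0=(suspect,v1) N0.N1=(alive,v0) N0.N2=(alive,v0) N0.N3=(alive,v0)
Op 7: gossip N0<->N3 -> N0.N0=(suspect,v1) N0.N1=(alive,v0) N0.N2=(alive,v0) N0.N3=(alive,v0) | N3.N0=(suspect,v1) N3.N1=(alive,v0) N3.N2=(alive,v0) N3.N3=(alive,v0)
Op 8: N2 marks N0=dead -> (dead,v2)
Op 9: gossip N2<->N3 -> N2.N0=(dead,v2) N2.N1=(alive,v0) N2.N2=(alive,v0) N2.N3=(alive,v0) | N3.N0=(dead,v2) N3.N1=(alive,v0) N3.N2=(alive,v0) N3.N3=(alive,v0)
Op 10: gossip N2<->N3 -> N2.N0=(dead,v2) N2.N1=(alive,v0) N2.N2=(alive,v0) N2.N3=(alive,v0) | N3.N0=(dead,v2) N3.N1=(alive,v0) N3.N2=(alive,v0) N3.N3=(alive,v0)
Op 11: N1 marks N3=dead -> (dead,v1)
Op 12: gossip N0<->N3 -> N0.N0=(dead,v2) N0.N1=(alive,v0) N0.N2=(alive,v0) N0.N3=(alive,v0) | N3.N0=(dead,v2) N3.N1=(alive,v0) N3.N2=(alive,v0) N3.N3=(alive,v0)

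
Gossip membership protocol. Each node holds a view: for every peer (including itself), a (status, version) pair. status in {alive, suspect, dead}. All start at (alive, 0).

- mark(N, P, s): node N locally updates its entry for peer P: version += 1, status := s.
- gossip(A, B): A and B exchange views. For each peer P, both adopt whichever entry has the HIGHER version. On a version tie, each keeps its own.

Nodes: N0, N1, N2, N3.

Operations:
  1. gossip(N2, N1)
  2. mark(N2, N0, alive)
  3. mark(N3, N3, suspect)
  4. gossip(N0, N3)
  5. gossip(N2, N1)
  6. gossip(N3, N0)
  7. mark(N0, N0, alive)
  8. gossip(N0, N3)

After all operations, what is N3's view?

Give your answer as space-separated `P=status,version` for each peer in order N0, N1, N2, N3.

Op 1: gossip N2<->N1 -> N2.N0=(alive,v0) N2.N1=(alive,v0) N2.N2=(alive,v0) N2.N3=(alive,v0) | N1.N0=(alive,v0) N1.N1=(alive,v0) N1.N2=(alive,v0) N1.N3=(alive,v0)
Op 2: N2 marks N0=alive -> (alive,v1)
Op 3: N3 marks N3=suspect -> (suspect,v1)
Op 4: gossip N0<->N3 -> N0.N0=(alive,v0) N0.N1=(alive,v0) N0.N2=(alive,v0) N0.N3=(suspect,v1) | N3.N0=(alive,v0) N3.N1=(alive,v0) N3.N2=(alive,v0) N3.N3=(suspect,v1)
Op 5: gossip N2<->N1 -> N2.N0=(alive,v1) N2.N1=(alive,v0) N2.N2=(alive,v0) N2.N3=(alive,v0) | N1.N0=(alive,v1) N1.N1=(alive,v0) N1.N2=(alive,v0) N1.N3=(alive,v0)
Op 6: gossip N3<->N0 -> N3.N0=(alive,v0) N3.N1=(alive,v0) N3.N2=(alive,v0) N3.N3=(suspect,v1) | N0.N0=(alive,v0) N0.N1=(alive,v0) N0.N2=(alive,v0) N0.N3=(suspect,v1)
Op 7: N0 marks N0=alive -> (alive,v1)
Op 8: gossip N0<->N3 -> N0.N0=(alive,v1) N0.N1=(alive,v0) N0.N2=(alive,v0) N0.N3=(suspect,v1) | N3.N0=(alive,v1) N3.N1=(alive,v0) N3.N2=(alive,v0) N3.N3=(suspect,v1)

Answer: N0=alive,1 N1=alive,0 N2=alive,0 N3=suspect,1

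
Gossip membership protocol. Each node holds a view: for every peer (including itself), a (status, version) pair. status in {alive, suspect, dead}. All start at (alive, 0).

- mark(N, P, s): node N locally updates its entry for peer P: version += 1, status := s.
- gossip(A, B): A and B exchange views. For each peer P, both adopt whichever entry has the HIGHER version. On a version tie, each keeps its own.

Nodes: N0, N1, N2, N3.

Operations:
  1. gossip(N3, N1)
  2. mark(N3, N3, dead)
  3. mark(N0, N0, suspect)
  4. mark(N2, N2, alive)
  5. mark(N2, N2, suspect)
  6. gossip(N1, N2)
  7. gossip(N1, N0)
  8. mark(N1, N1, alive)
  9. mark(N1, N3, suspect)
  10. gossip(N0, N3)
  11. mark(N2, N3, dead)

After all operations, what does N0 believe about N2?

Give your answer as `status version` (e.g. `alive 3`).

Op 1: gossip N3<->N1 -> N3.N0=(alive,v0) N3.N1=(alive,v0) N3.N2=(alive,v0) N3.N3=(alive,v0) | N1.N0=(alive,v0) N1.N1=(alive,v0) N1.N2=(alive,v0) N1.N3=(alive,v0)
Op 2: N3 marks N3=dead -> (dead,v1)
Op 3: N0 marks N0=suspect -> (suspect,v1)
Op 4: N2 marks N2=alive -> (alive,v1)
Op 5: N2 marks N2=suspect -> (suspect,v2)
Op 6: gossip N1<->N2 -> N1.N0=(alive,v0) N1.N1=(alive,v0) N1.N2=(suspect,v2) N1.N3=(alive,v0) | N2.N0=(alive,v0) N2.N1=(alive,v0) N2.N2=(suspect,v2) N2.N3=(alive,v0)
Op 7: gossip N1<->N0 -> N1.N0=(suspect,v1) N1.N1=(alive,v0) N1.N2=(suspect,v2) N1.N3=(alive,v0) | N0.N0=(suspect,v1) N0.N1=(alive,v0) N0.N2=(suspect,v2) N0.N3=(alive,v0)
Op 8: N1 marks N1=alive -> (alive,v1)
Op 9: N1 marks N3=suspect -> (suspect,v1)
Op 10: gossip N0<->N3 -> N0.N0=(suspect,v1) N0.N1=(alive,v0) N0.N2=(suspect,v2) N0.N3=(dead,v1) | N3.N0=(suspect,v1) N3.N1=(alive,v0) N3.N2=(suspect,v2) N3.N3=(dead,v1)
Op 11: N2 marks N3=dead -> (dead,v1)

Answer: suspect 2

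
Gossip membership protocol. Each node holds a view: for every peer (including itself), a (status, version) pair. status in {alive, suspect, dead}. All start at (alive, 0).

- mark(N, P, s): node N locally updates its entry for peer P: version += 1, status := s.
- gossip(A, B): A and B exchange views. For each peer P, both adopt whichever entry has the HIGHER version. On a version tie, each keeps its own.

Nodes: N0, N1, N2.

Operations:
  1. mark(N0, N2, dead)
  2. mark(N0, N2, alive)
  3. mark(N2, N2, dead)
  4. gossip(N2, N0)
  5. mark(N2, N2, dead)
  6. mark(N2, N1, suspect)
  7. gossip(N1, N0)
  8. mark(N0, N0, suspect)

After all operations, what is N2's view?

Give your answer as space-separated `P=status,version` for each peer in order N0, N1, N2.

Answer: N0=alive,0 N1=suspect,1 N2=dead,3

Derivation:
Op 1: N0 marks N2=dead -> (dead,v1)
Op 2: N0 marks N2=alive -> (alive,v2)
Op 3: N2 marks N2=dead -> (dead,v1)
Op 4: gossip N2<->N0 -> N2.N0=(alive,v0) N2.N1=(alive,v0) N2.N2=(alive,v2) | N0.N0=(alive,v0) N0.N1=(alive,v0) N0.N2=(alive,v2)
Op 5: N2 marks N2=dead -> (dead,v3)
Op 6: N2 marks N1=suspect -> (suspect,v1)
Op 7: gossip N1<->N0 -> N1.N0=(alive,v0) N1.N1=(alive,v0) N1.N2=(alive,v2) | N0.N0=(alive,v0) N0.N1=(alive,v0) N0.N2=(alive,v2)
Op 8: N0 marks N0=suspect -> (suspect,v1)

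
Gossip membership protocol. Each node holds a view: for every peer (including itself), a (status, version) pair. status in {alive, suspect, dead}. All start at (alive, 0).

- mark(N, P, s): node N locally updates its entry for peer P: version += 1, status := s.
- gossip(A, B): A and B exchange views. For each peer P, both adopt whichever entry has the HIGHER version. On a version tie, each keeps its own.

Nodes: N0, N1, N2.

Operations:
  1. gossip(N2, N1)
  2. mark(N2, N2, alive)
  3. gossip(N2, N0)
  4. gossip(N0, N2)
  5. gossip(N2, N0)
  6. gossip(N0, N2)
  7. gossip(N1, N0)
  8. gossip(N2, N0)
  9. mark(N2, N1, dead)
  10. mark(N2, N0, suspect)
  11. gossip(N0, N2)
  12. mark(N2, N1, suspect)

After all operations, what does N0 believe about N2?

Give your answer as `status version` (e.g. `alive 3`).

Op 1: gossip N2<->N1 -> N2.N0=(alive,v0) N2.N1=(alive,v0) N2.N2=(alive,v0) | N1.N0=(alive,v0) N1.N1=(alive,v0) N1.N2=(alive,v0)
Op 2: N2 marks N2=alive -> (alive,v1)
Op 3: gossip N2<->N0 -> N2.N0=(alive,v0) N2.N1=(alive,v0) N2.N2=(alive,v1) | N0.N0=(alive,v0) N0.N1=(alive,v0) N0.N2=(alive,v1)
Op 4: gossip N0<->N2 -> N0.N0=(alive,v0) N0.N1=(alive,v0) N0.N2=(alive,v1) | N2.N0=(alive,v0) N2.N1=(alive,v0) N2.N2=(alive,v1)
Op 5: gossip N2<->N0 -> N2.N0=(alive,v0) N2.N1=(alive,v0) N2.N2=(alive,v1) | N0.N0=(alive,v0) N0.N1=(alive,v0) N0.N2=(alive,v1)
Op 6: gossip N0<->N2 -> N0.N0=(alive,v0) N0.N1=(alive,v0) N0.N2=(alive,v1) | N2.N0=(alive,v0) N2.N1=(alive,v0) N2.N2=(alive,v1)
Op 7: gossip N1<->N0 -> N1.N0=(alive,v0) N1.N1=(alive,v0) N1.N2=(alive,v1) | N0.N0=(alive,v0) N0.N1=(alive,v0) N0.N2=(alive,v1)
Op 8: gossip N2<->N0 -> N2.N0=(alive,v0) N2.N1=(alive,v0) N2.N2=(alive,v1) | N0.N0=(alive,v0) N0.N1=(alive,v0) N0.N2=(alive,v1)
Op 9: N2 marks N1=dead -> (dead,v1)
Op 10: N2 marks N0=suspect -> (suspect,v1)
Op 11: gossip N0<->N2 -> N0.N0=(suspect,v1) N0.N1=(dead,v1) N0.N2=(alive,v1) | N2.N0=(suspect,v1) N2.N1=(dead,v1) N2.N2=(alive,v1)
Op 12: N2 marks N1=suspect -> (suspect,v2)

Answer: alive 1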